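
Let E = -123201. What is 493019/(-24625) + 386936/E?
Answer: -70268732819/3033824625 ≈ -23.162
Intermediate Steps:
493019/(-24625) + 386936/E = 493019/(-24625) + 386936/(-123201) = 493019*(-1/24625) + 386936*(-1/123201) = -493019/24625 - 386936/123201 = -70268732819/3033824625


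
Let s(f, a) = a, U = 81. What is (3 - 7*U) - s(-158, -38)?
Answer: -526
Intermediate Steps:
(3 - 7*U) - s(-158, -38) = (3 - 7*81) - 1*(-38) = (3 - 567) + 38 = -564 + 38 = -526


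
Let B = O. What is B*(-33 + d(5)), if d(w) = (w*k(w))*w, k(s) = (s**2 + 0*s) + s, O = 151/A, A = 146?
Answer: 108267/146 ≈ 741.55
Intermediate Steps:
O = 151/146 ≈ 1.0342
k(s) = s + s**2 (k(s) = (s**2 + 0) + s = s**2 + s = s + s**2)
B = 151/146 ≈ 1.0342
d(w) = w**3*(1 + w) (d(w) = (w*(w*(1 + w)))*w = (w**2*(1 + w))*w = w**3*(1 + w))
B*(-33 + d(5)) = 151*(-33 + 5**3*(1 + 5))/146 = 151*(-33 + 125*6)/146 = 151*(-33 + 750)/146 = (151/146)*717 = 108267/146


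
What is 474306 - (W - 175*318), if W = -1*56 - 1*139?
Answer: 530151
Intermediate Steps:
W = -195 (W = -56 - 139 = -195)
474306 - (W - 175*318) = 474306 - (-195 - 175*318) = 474306 - (-195 - 55650) = 474306 - 1*(-55845) = 474306 + 55845 = 530151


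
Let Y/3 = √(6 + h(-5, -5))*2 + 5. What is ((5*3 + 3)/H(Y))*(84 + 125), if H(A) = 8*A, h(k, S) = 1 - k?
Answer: -3135/92 + 627*√3/23 ≈ 13.141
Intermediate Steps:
Y = 15 + 12*√3 (Y = 3*(√(6 + (1 - 1*(-5)))*2 + 5) = 3*(√(6 + (1 + 5))*2 + 5) = 3*(√(6 + 6)*2 + 5) = 3*(√12*2 + 5) = 3*((2*√3)*2 + 5) = 3*(4*√3 + 5) = 3*(5 + 4*√3) = 15 + 12*√3 ≈ 35.785)
((5*3 + 3)/H(Y))*(84 + 125) = ((5*3 + 3)/((8*(15 + 12*√3))))*(84 + 125) = ((15 + 3)/(120 + 96*√3))*209 = (18/(120 + 96*√3))*209 = 3762/(120 + 96*√3)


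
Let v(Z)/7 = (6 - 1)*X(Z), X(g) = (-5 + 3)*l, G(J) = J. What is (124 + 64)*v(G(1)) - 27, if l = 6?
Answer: -78987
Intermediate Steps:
X(g) = -12 (X(g) = (-5 + 3)*6 = -2*6 = -12)
v(Z) = -420 (v(Z) = 7*((6 - 1)*(-12)) = 7*(5*(-12)) = 7*(-60) = -420)
(124 + 64)*v(G(1)) - 27 = (124 + 64)*(-420) - 27 = 188*(-420) - 27 = -78960 - 27 = -78987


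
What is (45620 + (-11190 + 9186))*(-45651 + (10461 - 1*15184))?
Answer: -2197112384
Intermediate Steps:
(45620 + (-11190 + 9186))*(-45651 + (10461 - 1*15184)) = (45620 - 2004)*(-45651 + (10461 - 15184)) = 43616*(-45651 - 4723) = 43616*(-50374) = -2197112384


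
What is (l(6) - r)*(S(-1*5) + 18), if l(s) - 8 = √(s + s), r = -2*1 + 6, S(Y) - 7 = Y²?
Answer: 200 + 100*√3 ≈ 373.21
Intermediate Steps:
S(Y) = 7 + Y²
r = 4 (r = -2 + 6 = 4)
l(s) = 8 + √2*√s (l(s) = 8 + √(s + s) = 8 + √(2*s) = 8 + √2*√s)
(l(6) - r)*(S(-1*5) + 18) = ((8 + √2*√6) - 1*4)*((7 + (-1*5)²) + 18) = ((8 + 2*√3) - 4)*((7 + (-5)²) + 18) = (4 + 2*√3)*((7 + 25) + 18) = (4 + 2*√3)*(32 + 18) = (4 + 2*√3)*50 = 200 + 100*√3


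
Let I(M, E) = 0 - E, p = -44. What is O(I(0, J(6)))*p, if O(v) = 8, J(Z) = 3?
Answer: -352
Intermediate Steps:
I(M, E) = -E
O(I(0, J(6)))*p = 8*(-44) = -352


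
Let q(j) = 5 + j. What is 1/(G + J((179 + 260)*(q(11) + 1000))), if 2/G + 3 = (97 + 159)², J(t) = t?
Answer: 65533/29229290794 ≈ 2.2420e-6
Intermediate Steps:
G = 2/65533 (G = 2/(-3 + (97 + 159)²) = 2/(-3 + 256²) = 2/(-3 + 65536) = 2/65533 ≈ 3.0519e-5)
1/(G + J((179 + 260)*(q(11) + 1000))) = 1/(2/65533 + (179 + 260)*((5 + 11) + 1000)) = 1/(2/65533 + 439*(16 + 1000)) = 1/(2/65533 + 439*1016) = 1/(2/65533 + 446024) = 1/(29229290794/65533) = 65533/29229290794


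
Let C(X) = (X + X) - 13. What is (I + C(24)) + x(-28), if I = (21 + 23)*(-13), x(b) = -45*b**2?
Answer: -35817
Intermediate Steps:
C(X) = -13 + 2*X (C(X) = 2*X - 13 = -13 + 2*X)
I = -572 (I = 44*(-13) = -572)
(I + C(24)) + x(-28) = (-572 + (-13 + 2*24)) - 45*(-28)**2 = (-572 + (-13 + 48)) - 45*784 = (-572 + 35) - 35280 = -537 - 35280 = -35817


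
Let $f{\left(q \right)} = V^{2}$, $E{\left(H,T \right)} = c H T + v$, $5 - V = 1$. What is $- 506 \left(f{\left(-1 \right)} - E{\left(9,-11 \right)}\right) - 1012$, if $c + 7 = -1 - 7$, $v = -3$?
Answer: $740784$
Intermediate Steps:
$V = 4$ ($V = 5 - 1 = 4$)
$c = -15$ ($c = -7 - 8 = -15$)
$E{\left(H,T \right)} = -3 - 15 H T$ ($E{\left(H,T \right)} = - 15 H T - 3 = -3 - 15 H T$)
$f{\left(q \right)} = 16$ ($f{\left(q \right)} = 4^{2} = 16$)
$- 506 \left(f{\left(-1 \right)} - E{\left(9,-11 \right)}\right) - 1012 = - 506 \left(16 - \left(-3 - 135 \left(-11\right)\right)\right) - 1012 = - 506 \left(16 - \left(-3 + 1485\right)\right) - 1012 = - 506 \left(16 - 1482\right) - 1012 = \left(-506\right) \left(-1466\right) - 1012 = 741796 - 1012 = 740784$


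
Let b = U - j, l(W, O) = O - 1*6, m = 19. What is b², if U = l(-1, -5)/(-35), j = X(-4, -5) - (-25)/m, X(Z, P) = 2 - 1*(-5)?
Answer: 28313041/442225 ≈ 64.024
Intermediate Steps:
l(W, O) = -6 + O (l(W, O) = O - 6 = -6 + O)
X(Z, P) = 7 (X(Z, P) = 2 + 5 = 7)
j = 158/19 (j = 7 - (-25)/19 = 7 - 1*(-25/19) = 7 + 25/19 = 158/19 ≈ 8.3158)
U = 11/35 (U = (-6 - 5)/(-35) = -11*(-1/35) = 11/35 ≈ 0.31429)
b = -5321/665 (b = 11/35 - 1*158/19 = 11/35 - 158/19 = -5321/665 ≈ -8.0015)
b² = (-5321/665)² = 28313041/442225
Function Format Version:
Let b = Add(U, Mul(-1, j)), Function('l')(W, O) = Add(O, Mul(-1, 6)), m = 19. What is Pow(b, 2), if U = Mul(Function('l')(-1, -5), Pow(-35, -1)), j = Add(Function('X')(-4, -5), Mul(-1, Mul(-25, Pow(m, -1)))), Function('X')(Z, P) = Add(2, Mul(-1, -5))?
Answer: Rational(28313041, 442225) ≈ 64.024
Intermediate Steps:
Function('l')(W, O) = Add(-6, O) (Function('l')(W, O) = Add(O, -6) = Add(-6, O))
Function('X')(Z, P) = 7 (Function('X')(Z, P) = Add(2, 5) = 7)
j = Rational(158, 19) (j = Add(7, Mul(-1, Mul(-25, Pow(19, -1)))) = Add(7, Mul(-1, Mul(-25, Rational(1, 19)))) = Add(7, Mul(-1, Rational(-25, 19))) = Add(7, Rational(25, 19)) = Rational(158, 19) ≈ 8.3158)
U = Rational(11, 35) (U = Mul(Add(-6, -5), Pow(-35, -1)) = Mul(-11, Rational(-1, 35)) = Rational(11, 35) ≈ 0.31429)
b = Rational(-5321, 665) (b = Add(Rational(11, 35), Mul(-1, Rational(158, 19))) = Add(Rational(11, 35), Rational(-158, 19)) = Rational(-5321, 665) ≈ -8.0015)
Pow(b, 2) = Pow(Rational(-5321, 665), 2) = Rational(28313041, 442225)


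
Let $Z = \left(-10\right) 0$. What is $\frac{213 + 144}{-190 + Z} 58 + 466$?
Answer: $\frac{33917}{95} \approx 357.02$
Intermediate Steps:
$Z = 0$
$\frac{213 + 144}{-190 + Z} 58 + 466 = \frac{213 + 144}{-190 + 0} \cdot 58 + 466 = \frac{357}{-190} \cdot 58 + 466 = 357 \left(- \frac{1}{190}\right) 58 + 466 = \left(- \frac{357}{190}\right) 58 + 466 = - \frac{10353}{95} + 466 = \frac{33917}{95}$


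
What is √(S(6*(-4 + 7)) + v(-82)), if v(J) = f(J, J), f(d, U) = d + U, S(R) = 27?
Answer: I*√137 ≈ 11.705*I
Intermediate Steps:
f(d, U) = U + d
v(J) = 2*J (v(J) = J + J = 2*J)
√(S(6*(-4 + 7)) + v(-82)) = √(27 + 2*(-82)) = √(27 - 164) = √(-137) = I*√137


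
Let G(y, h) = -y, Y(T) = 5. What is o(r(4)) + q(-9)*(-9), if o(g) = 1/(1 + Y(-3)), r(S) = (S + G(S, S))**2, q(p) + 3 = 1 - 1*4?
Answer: 325/6 ≈ 54.167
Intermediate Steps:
q(p) = -6 (q(p) = -3 + (1 - 1*4) = -3 + (1 - 4) = -3 - 3 = -6)
r(S) = 0 (r(S) = (S - S)**2 = 0**2 = 0)
o(g) = 1/6 (o(g) = 1/(1 + 5) = 1/6)
o(r(4)) + q(-9)*(-9) = 1/6 - 6*(-9) = 1/6 + 54 = 325/6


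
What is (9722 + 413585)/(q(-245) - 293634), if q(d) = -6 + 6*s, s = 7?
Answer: -423307/293598 ≈ -1.4418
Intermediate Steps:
q(d) = 36 (q(d) = -6 + 6*7 = -6 + 42 = 36)
(9722 + 413585)/(q(-245) - 293634) = (9722 + 413585)/(36 - 293634) = 423307/(-293598) = 423307*(-1/293598) = -423307/293598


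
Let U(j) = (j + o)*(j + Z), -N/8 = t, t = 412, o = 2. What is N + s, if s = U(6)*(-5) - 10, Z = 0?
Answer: -3546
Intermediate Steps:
N = -3296 (N = -8*412 = -3296)
U(j) = j*(2 + j) (U(j) = (j + 2)*(j + 0) = (2 + j)*j = j*(2 + j))
s = -250 (s = (6*(2 + 6))*(-5) - 10 = (6*8)*(-5) - 10 = 48*(-5) - 10 = -240 - 10 = -250)
N + s = -3296 - 250 = -3546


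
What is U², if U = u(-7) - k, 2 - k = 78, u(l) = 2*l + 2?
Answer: 4096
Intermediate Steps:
u(l) = 2 + 2*l
k = -76 (k = 2 - 1*78 = 2 - 78 = -76)
U = 64 (U = (2 + 2*(-7)) - 1*(-76) = (2 - 14) + 76 = -12 + 76 = 64)
U² = 64² = 4096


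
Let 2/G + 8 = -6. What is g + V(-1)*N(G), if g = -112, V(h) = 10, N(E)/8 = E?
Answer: -864/7 ≈ -123.43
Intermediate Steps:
G = -⅐ (G = 2/(-8 - 6) = 2/(-14) = 2*(-1/14) = -⅐ ≈ -0.14286)
N(E) = 8*E
g + V(-1)*N(G) = -112 + 10*(8*(-⅐)) = -112 + 10*(-8/7) = -112 - 80/7 = -864/7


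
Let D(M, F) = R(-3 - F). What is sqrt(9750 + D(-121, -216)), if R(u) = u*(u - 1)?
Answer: sqrt(54906) ≈ 234.32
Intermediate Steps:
R(u) = u*(-1 + u)
D(M, F) = (-4 - F)*(-3 - F) (D(M, F) = (-3 - F)*(-1 + (-3 - F)) = (-3 - F)*(-4 - F) = (-4 - F)*(-3 - F))
sqrt(9750 + D(-121, -216)) = sqrt(9750 + (3 - 216)*(4 - 216)) = sqrt(9750 - 213*(-212)) = sqrt(9750 + 45156) = sqrt(54906)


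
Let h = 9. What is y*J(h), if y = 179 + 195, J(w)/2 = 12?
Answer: 8976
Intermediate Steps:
J(w) = 24 (J(w) = 2*12 = 24)
y = 374
y*J(h) = 374*24 = 8976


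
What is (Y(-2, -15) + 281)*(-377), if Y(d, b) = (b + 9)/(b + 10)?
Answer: -531947/5 ≈ -1.0639e+5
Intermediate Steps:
Y(d, b) = (9 + b)/(10 + b)
(Y(-2, -15) + 281)*(-377) = ((9 - 15)/(10 - 15) + 281)*(-377) = (-6/(-5) + 281)*(-377) = (-⅕*(-6) + 281)*(-377) = (6/5 + 281)*(-377) = (1411/5)*(-377) = -531947/5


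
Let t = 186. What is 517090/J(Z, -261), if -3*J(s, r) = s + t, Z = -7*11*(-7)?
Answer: -310254/145 ≈ -2139.7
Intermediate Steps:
Z = 539 (Z = -77*(-7) = 539)
J(s, r) = -62 - s/3 (J(s, r) = -(s + 186)/3 = -(186 + s)/3 = -62 - s/3)
517090/J(Z, -261) = 517090/(-62 - ⅓*539) = 517090/(-62 - 539/3) = 517090/(-725/3) = 517090*(-3/725) = -310254/145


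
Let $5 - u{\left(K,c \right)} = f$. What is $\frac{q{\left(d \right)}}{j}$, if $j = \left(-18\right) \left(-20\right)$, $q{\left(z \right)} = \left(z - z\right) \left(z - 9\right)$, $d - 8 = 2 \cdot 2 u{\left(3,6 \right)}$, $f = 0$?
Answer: $0$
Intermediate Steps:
$u{\left(K,c \right)} = 5$ ($u{\left(K,c \right)} = 5 - 0 = 5 + 0 = 5$)
$d = 28$ ($d = 8 + 2 \cdot 2 \cdot 5 = 8 + 4 \cdot 5 = 8 + 20 = 28$)
$q{\left(z \right)} = 0$ ($q{\left(z \right)} = 0 \left(-9 + z\right) = 0$)
$j = 360$
$\frac{q{\left(d \right)}}{j} = \frac{0}{360} = 0 \cdot \frac{1}{360} = 0$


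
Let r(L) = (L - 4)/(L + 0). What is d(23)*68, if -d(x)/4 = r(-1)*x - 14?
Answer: -27472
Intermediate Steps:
r(L) = (-4 + L)/L
d(x) = 56 - 20*x (d(x) = -4*(((-4 - 1)/(-1))*x - 14) = -4*((-1*(-5))*x - 14) = -4*(5*x - 14) = -4*(-14 + 5*x) = 56 - 20*x)
d(23)*68 = (56 - 20*23)*68 = (56 - 460)*68 = -404*68 = -27472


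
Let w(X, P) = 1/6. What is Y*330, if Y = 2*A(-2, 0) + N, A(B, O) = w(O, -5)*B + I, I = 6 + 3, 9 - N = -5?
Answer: 10340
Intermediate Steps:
w(X, P) = 1/6
N = 14 (N = 9 - 1*(-5) = 9 + 5 = 14)
I = 9
A(B, O) = 9 + B/6 (A(B, O) = B/6 + 9 = 9 + B/6)
Y = 94/3 (Y = 2*(9 + (1/6)*(-2)) + 14 = 2*(9 - 1/3) + 14 = 2*(26/3) + 14 = 52/3 + 14 = 94/3 ≈ 31.333)
Y*330 = (94/3)*330 = 10340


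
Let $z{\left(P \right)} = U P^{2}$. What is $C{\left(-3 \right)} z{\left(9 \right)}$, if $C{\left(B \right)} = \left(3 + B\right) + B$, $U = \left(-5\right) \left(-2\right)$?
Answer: $-2430$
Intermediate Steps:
$U = 10$
$C{\left(B \right)} = 3 + 2 B$
$z{\left(P \right)} = 10 P^{2}$
$C{\left(-3 \right)} z{\left(9 \right)} = \left(3 + 2 \left(-3\right)\right) 10 \cdot 9^{2} = \left(3 - 6\right) 10 \cdot 81 = \left(-3\right) 810 = -2430$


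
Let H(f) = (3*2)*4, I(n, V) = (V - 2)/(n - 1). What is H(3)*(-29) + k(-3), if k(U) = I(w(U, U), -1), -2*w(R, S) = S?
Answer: -702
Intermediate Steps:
w(R, S) = -S/2
I(n, V) = (-2 + V)/(-1 + n)
k(U) = -3/(-1 - U/2) (k(U) = (-2 - 1)/(-1 - U/2) = -3/(-1 - U/2))
H(f) = 24 (H(f) = 6*4 = 24)
H(3)*(-29) + k(-3) = 24*(-29) + 6/(2 - 3) = -696 + 6/(-1) = -696 + 6*(-1) = -696 - 6 = -702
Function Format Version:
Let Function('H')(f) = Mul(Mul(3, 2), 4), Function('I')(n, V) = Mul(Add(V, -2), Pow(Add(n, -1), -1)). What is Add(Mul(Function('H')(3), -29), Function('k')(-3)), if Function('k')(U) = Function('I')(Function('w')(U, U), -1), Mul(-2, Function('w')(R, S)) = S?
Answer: -702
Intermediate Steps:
Function('w')(R, S) = Mul(Rational(-1, 2), S)
Function('I')(n, V) = Mul(Pow(Add(-1, n), -1), Add(-2, V)) (Function('I')(n, V) = Mul(Add(-2, V), Pow(Add(-1, n), -1)) = Mul(Pow(Add(-1, n), -1), Add(-2, V)))
Function('k')(U) = Mul(-3, Pow(Add(-1, Mul(Rational(-1, 2), U)), -1)) (Function('k')(U) = Mul(Pow(Add(-1, Mul(Rational(-1, 2), U)), -1), Add(-2, -1)) = Mul(Pow(Add(-1, Mul(Rational(-1, 2), U)), -1), -3) = Mul(-3, Pow(Add(-1, Mul(Rational(-1, 2), U)), -1)))
Function('H')(f) = 24 (Function('H')(f) = Mul(6, 4) = 24)
Add(Mul(Function('H')(3), -29), Function('k')(-3)) = Add(Mul(24, -29), Mul(6, Pow(Add(2, -3), -1))) = Add(-696, Mul(6, Pow(-1, -1))) = Add(-696, Mul(6, -1)) = Add(-696, -6) = -702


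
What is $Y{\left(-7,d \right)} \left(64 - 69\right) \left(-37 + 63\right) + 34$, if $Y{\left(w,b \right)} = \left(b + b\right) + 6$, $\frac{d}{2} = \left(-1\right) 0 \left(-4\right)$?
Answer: $-746$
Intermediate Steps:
$d = 0$ ($d = 2 \left(-1\right) 0 \left(-4\right) = 2 \cdot 0 \left(-4\right) = 2 \cdot 0 = 0$)
$Y{\left(w,b \right)} = 6 + 2 b$ ($Y{\left(w,b \right)} = 2 b + 6 = 6 + 2 b$)
$Y{\left(-7,d \right)} \left(64 - 69\right) \left(-37 + 63\right) + 34 = \left(6 + 2 \cdot 0\right) \left(64 - 69\right) \left(-37 + 63\right) + 34 = \left(6 + 0\right) \left(\left(-5\right) 26\right) + 34 = 6 \left(-130\right) + 34 = -780 + 34 = -746$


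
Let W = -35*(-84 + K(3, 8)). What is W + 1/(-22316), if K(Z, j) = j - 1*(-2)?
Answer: 57798439/22316 ≈ 2590.0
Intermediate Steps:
K(Z, j) = 2 + j (K(Z, j) = j + 2 = 2 + j)
W = 2590 (W = -35*(-84 + (2 + 8)) = -35*(-84 + 10) = -35*(-74) = 2590)
W + 1/(-22316) = 2590 + 1/(-22316) = 2590 - 1/22316 = 57798439/22316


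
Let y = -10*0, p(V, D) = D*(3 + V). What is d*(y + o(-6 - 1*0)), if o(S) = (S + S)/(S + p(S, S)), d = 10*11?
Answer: -110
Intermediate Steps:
d = 110
y = 0
o(S) = 2*S/(S + S*(3 + S)) (o(S) = (S + S)/(S + S*(3 + S)) = (2*S)/(S + S*(3 + S)) = 2*S/(S + S*(3 + S)))
d*(y + o(-6 - 1*0)) = 110*(0 + 2/(4 + (-6 - 1*0))) = 110*(0 + 2/(4 + (-6 + 0))) = 110*(0 + 2/(4 - 6)) = 110*(0 + 2/(-2)) = 110*(0 + 2*(-½)) = 110*(0 - 1) = 110*(-1) = -110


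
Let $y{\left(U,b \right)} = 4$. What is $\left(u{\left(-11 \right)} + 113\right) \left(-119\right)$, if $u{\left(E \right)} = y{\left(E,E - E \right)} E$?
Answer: $-8211$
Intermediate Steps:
$u{\left(E \right)} = 4 E$
$\left(u{\left(-11 \right)} + 113\right) \left(-119\right) = \left(4 \left(-11\right) + 113\right) \left(-119\right) = \left(-44 + 113\right) \left(-119\right) = 69 \left(-119\right) = -8211$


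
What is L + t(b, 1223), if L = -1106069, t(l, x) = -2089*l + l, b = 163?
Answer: -1446413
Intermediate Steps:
t(l, x) = -2088*l
L + t(b, 1223) = -1106069 - 2088*163 = -1106069 - 340344 = -1446413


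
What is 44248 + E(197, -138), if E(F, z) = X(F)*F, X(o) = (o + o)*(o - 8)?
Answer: 14714050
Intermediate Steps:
X(o) = 2*o*(-8 + o) (X(o) = (2*o)*(-8 + o) = 2*o*(-8 + o))
E(F, z) = 2*F²*(-8 + F) (E(F, z) = (2*F*(-8 + F))*F = 2*F²*(-8 + F))
44248 + E(197, -138) = 44248 + 2*197²*(-8 + 197) = 44248 + 2*38809*189 = 44248 + 14669802 = 14714050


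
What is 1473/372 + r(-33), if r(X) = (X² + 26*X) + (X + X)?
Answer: 20951/124 ≈ 168.96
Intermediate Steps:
r(X) = X² + 28*X (r(X) = (X² + 26*X) + 2*X = X² + 28*X)
1473/372 + r(-33) = 1473/372 - 33*(28 - 33) = (1/372)*1473 - 33*(-5) = 491/124 + 165 = 20951/124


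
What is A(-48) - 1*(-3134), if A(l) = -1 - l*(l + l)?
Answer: -1475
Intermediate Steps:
A(l) = -1 - 2*l² (A(l) = -1 - l*2*l = -1 - 2*l²)
A(-48) - 1*(-3134) = (-1 - 2*(-48)²) - 1*(-3134) = (-1 - 2*2304) + 3134 = (-1 - 4608) + 3134 = -4609 + 3134 = -1475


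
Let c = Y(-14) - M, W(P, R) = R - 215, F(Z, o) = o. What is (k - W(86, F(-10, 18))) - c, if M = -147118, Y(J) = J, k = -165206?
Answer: -312113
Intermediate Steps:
W(P, R) = -215 + R
c = 147104 (c = -14 - 1*(-147118) = -14 + 147118 = 147104)
(k - W(86, F(-10, 18))) - c = (-165206 - (-215 + 18)) - 1*147104 = (-165206 - 1*(-197)) - 147104 = (-165206 + 197) - 147104 = -165009 - 147104 = -312113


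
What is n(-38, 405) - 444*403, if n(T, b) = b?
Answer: -178527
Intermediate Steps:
n(-38, 405) - 444*403 = 405 - 444*403 = 405 - 178932 = -178527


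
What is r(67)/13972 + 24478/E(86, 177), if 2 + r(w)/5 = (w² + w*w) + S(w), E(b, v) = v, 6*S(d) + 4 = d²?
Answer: 701223827/4946088 ≈ 141.77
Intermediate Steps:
S(d) = -⅔ + d²/6
r(w) = -40/3 + 65*w²/6 (r(w) = -10 + 5*((w² + w*w) + (-⅔ + w²/6)) = -10 + 5*((w² + w²) + (-⅔ + w²/6)) = -10 + 5*(2*w² + (-⅔ + w²/6)) = -10 + 5*(-⅔ + 13*w²/6) = -10 + (-10/3 + 65*w²/6) = -40/3 + 65*w²/6)
r(67)/13972 + 24478/E(86, 177) = (-40/3 + (65/6)*67²)/13972 + 24478/177 = (-40/3 + (65/6)*4489)*(1/13972) + 24478*(1/177) = (-40/3 + 291785/6)*(1/13972) + 24478/177 = (97235/2)*(1/13972) + 24478/177 = 97235/27944 + 24478/177 = 701223827/4946088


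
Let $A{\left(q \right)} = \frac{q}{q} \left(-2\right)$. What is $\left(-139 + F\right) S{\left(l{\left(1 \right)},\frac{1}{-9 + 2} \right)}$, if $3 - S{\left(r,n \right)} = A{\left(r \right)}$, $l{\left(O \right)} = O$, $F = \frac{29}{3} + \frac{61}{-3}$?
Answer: $- \frac{2245}{3} \approx -748.33$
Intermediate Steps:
$F = - \frac{32}{3}$ ($F = 29 \cdot \frac{1}{3} + 61 \left(- \frac{1}{3}\right) = \frac{29}{3} - \frac{61}{3} = - \frac{32}{3} \approx -10.667$)
$A{\left(q \right)} = -2$ ($A{\left(q \right)} = 1 \left(-2\right) = -2$)
$S{\left(r,n \right)} = 5$ ($S{\left(r,n \right)} = 3 - -2 = 3 + 2 = 5$)
$\left(-139 + F\right) S{\left(l{\left(1 \right)},\frac{1}{-9 + 2} \right)} = \left(-139 - \frac{32}{3}\right) 5 = \left(- \frac{449}{3}\right) 5 = - \frac{2245}{3}$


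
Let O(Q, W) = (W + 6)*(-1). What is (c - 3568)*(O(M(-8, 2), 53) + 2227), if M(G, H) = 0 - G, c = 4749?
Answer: 2560408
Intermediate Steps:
M(G, H) = -G
O(Q, W) = -6 - W (O(Q, W) = (6 + W)*(-1) = -6 - W)
(c - 3568)*(O(M(-8, 2), 53) + 2227) = (4749 - 3568)*((-6 - 1*53) + 2227) = 1181*((-6 - 53) + 2227) = 1181*(-59 + 2227) = 1181*2168 = 2560408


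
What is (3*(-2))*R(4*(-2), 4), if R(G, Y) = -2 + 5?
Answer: -18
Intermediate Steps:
R(G, Y) = 3
(3*(-2))*R(4*(-2), 4) = (3*(-2))*3 = -6*3 = -18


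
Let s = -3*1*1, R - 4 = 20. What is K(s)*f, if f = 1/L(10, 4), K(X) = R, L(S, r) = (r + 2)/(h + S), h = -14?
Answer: -16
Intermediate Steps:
L(S, r) = (2 + r)/(-14 + S) (L(S, r) = (r + 2)/(-14 + S) = (2 + r)/(-14 + S))
R = 24 (R = 4 + 20 = 24)
s = -3 (s = -3*1 = -3)
K(X) = 24
f = -⅔ (f = 1/((2 + 4)/(-14 + 10)) = 1/(6/(-4)) = 1/(-¼*6) = 1/(-3/2) = -⅔ ≈ -0.66667)
K(s)*f = 24*(-⅔) = -16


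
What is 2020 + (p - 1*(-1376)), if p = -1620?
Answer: 1776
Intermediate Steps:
2020 + (p - 1*(-1376)) = 2020 + (-1620 - 1*(-1376)) = 2020 + (-1620 + 1376) = 2020 - 244 = 1776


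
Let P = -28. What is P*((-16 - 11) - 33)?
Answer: 1680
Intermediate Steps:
P*((-16 - 11) - 33) = -28*((-16 - 11) - 33) = -28*(-27 - 33) = -28*(-60) = 1680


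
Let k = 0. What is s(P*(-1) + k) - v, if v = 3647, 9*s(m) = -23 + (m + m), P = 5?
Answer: -10952/3 ≈ -3650.7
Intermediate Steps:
s(m) = -23/9 + 2*m/9 (s(m) = (-23 + (m + m))/9 = (-23 + 2*m)/9 = -23/9 + 2*m/9)
s(P*(-1) + k) - v = (-23/9 + 2*(5*(-1) + 0)/9) - 1*3647 = (-23/9 + 2*(-5 + 0)/9) - 3647 = (-23/9 + (2/9)*(-5)) - 3647 = (-23/9 - 10/9) - 3647 = -11/3 - 3647 = -10952/3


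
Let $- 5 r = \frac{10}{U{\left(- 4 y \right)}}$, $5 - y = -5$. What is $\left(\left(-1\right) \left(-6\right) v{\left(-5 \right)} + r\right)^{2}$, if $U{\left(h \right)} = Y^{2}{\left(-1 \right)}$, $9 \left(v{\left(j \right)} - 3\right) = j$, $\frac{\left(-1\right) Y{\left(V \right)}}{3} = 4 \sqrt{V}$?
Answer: $\frac{1117249}{5184} \approx 215.52$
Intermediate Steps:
$y = 10$ ($y = 5 - -5 = 5 + 5 = 10$)
$Y{\left(V \right)} = - 12 \sqrt{V}$ ($Y{\left(V \right)} = - 3 \cdot 4 \sqrt{V} = - 12 \sqrt{V}$)
$v{\left(j \right)} = 3 + \frac{j}{9}$
$U{\left(h \right)} = -144$ ($U{\left(h \right)} = \left(- 12 \sqrt{-1}\right)^{2} = \left(- 12 i\right)^{2} = -144$)
$r = \frac{1}{72}$ ($r = - \frac{10 \frac{1}{-144}}{5} = - \frac{10 \left(- \frac{1}{144}\right)}{5} = \left(- \frac{1}{5}\right) \left(- \frac{5}{72}\right) = \frac{1}{72} \approx 0.013889$)
$\left(\left(-1\right) \left(-6\right) v{\left(-5 \right)} + r\right)^{2} = \left(\left(-1\right) \left(-6\right) \left(3 + \frac{1}{9} \left(-5\right)\right) + \frac{1}{72}\right)^{2} = \left(6 \left(3 - \frac{5}{9}\right) + \frac{1}{72}\right)^{2} = \left(6 \cdot \frac{22}{9} + \frac{1}{72}\right)^{2} = \left(\frac{44}{3} + \frac{1}{72}\right)^{2} = \left(\frac{1057}{72}\right)^{2} = \frac{1117249}{5184}$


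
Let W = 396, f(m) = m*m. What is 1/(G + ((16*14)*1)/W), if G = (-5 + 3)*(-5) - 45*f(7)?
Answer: -99/217249 ≈ -0.00045570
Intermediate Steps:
f(m) = m**2
G = -2195 (G = (-5 + 3)*(-5) - 45*7**2 = -2*(-5) - 45*49 = 10 - 2205 = -2195)
1/(G + ((16*14)*1)/W) = 1/(-2195 + ((16*14)*1)/396) = 1/(-2195 + (224*1)*(1/396)) = 1/(-2195 + 224*(1/396)) = 1/(-2195 + 56/99) = 1/(-217249/99) = -99/217249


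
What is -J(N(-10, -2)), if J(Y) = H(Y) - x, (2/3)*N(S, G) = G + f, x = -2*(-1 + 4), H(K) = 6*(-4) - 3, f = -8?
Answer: 21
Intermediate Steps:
H(K) = -27 (H(K) = -24 - 3 = -27)
x = -6 (x = -2*3 = -6)
N(S, G) = -12 + 3*G/2 (N(S, G) = 3*(G - 8)/2 = 3*(-8 + G)/2 = -12 + 3*G/2)
J(Y) = -21 (J(Y) = -27 - 1*(-6) = -27 + 6 = -21)
-J(N(-10, -2)) = -1*(-21) = 21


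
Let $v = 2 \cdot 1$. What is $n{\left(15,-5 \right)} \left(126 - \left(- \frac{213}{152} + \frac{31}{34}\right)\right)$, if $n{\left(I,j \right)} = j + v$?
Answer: $- \frac{980547}{2584} \approx -379.47$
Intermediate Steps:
$v = 2$
$n{\left(I,j \right)} = 2 + j$ ($n{\left(I,j \right)} = j + 2 = 2 + j$)
$n{\left(15,-5 \right)} \left(126 - \left(- \frac{213}{152} + \frac{31}{34}\right)\right) = \left(2 - 5\right) \left(126 - \left(- \frac{213}{152} + \frac{31}{34}\right)\right) = - 3 \left(126 - - \frac{1265}{2584}\right) = - 3 \left(126 + \left(- \frac{31}{34} + \frac{213}{152}\right)\right) = - 3 \left(126 + \frac{1265}{2584}\right) = \left(-3\right) \frac{326849}{2584} = - \frac{980547}{2584}$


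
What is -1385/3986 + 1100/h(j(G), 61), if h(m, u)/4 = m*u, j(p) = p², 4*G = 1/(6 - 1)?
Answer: 438375515/243146 ≈ 1802.9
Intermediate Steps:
G = 1/20 (G = 1/(4*(6 - 1)) = (¼)/5 = (¼)*(⅕) = 1/20 ≈ 0.050000)
h(m, u) = 4*m*u (h(m, u) = 4*(m*u) = 4*m*u)
-1385/3986 + 1100/h(j(G), 61) = -1385/3986 + 1100/((4*(1/20)²*61)) = -1385*1/3986 + 1100/((4*(1/400)*61)) = -1385/3986 + 1100/(61/100) = -1385/3986 + 1100*(100/61) = -1385/3986 + 110000/61 = 438375515/243146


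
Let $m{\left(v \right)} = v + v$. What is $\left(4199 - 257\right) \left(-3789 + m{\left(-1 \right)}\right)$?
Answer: $-14944122$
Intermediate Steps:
$m{\left(v \right)} = 2 v$
$\left(4199 - 257\right) \left(-3789 + m{\left(-1 \right)}\right) = \left(4199 - 257\right) \left(-3789 + 2 \left(-1\right)\right) = 3942 \left(-3789 - 2\right) = 3942 \left(-3791\right) = -14944122$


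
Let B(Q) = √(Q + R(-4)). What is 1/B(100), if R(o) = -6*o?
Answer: √31/62 ≈ 0.089803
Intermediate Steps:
B(Q) = √(24 + Q) (B(Q) = √(Q - 6*(-4)) = √(Q + 24) = √(24 + Q))
1/B(100) = 1/(√(24 + 100)) = 1/(√124) = 1/(2*√31) = √31/62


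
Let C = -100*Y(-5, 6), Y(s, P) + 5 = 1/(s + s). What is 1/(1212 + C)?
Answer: 1/1722 ≈ 0.00058072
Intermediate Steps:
Y(s, P) = -5 + 1/(2*s) (Y(s, P) = -5 + 1/(s + s) = -5 + 1/(2*s))
C = 510 (C = -100*(-5 + (½)/(-5)) = -100*(-5 + (½)*(-⅕)) = -100*(-5 - ⅒) = -100*(-51/10) = 510)
1/(1212 + C) = 1/(1212 + 510) = 1/1722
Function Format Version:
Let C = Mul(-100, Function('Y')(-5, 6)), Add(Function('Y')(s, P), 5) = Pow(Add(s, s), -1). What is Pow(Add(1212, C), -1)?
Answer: Rational(1, 1722) ≈ 0.00058072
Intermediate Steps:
Function('Y')(s, P) = Add(-5, Mul(Rational(1, 2), Pow(s, -1))) (Function('Y')(s, P) = Add(-5, Pow(Add(s, s), -1)) = Add(-5, Pow(Mul(2, s), -1)) = Add(-5, Mul(Rational(1, 2), Pow(s, -1))))
C = 510 (C = Mul(-100, Add(-5, Mul(Rational(1, 2), Pow(-5, -1)))) = Mul(-100, Add(-5, Mul(Rational(1, 2), Rational(-1, 5)))) = Mul(-100, Add(-5, Rational(-1, 10))) = Mul(-100, Rational(-51, 10)) = 510)
Pow(Add(1212, C), -1) = Pow(Add(1212, 510), -1) = Pow(1722, -1) = Rational(1, 1722)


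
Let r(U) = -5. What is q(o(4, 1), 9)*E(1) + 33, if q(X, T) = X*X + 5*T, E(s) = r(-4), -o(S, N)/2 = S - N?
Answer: -372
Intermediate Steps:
o(S, N) = -2*S + 2*N (o(S, N) = -2*(S - N) = -2*S + 2*N)
E(s) = -5
q(X, T) = X² + 5*T
q(o(4, 1), 9)*E(1) + 33 = ((-2*4 + 2*1)² + 5*9)*(-5) + 33 = ((-8 + 2)² + 45)*(-5) + 33 = ((-6)² + 45)*(-5) + 33 = (36 + 45)*(-5) + 33 = 81*(-5) + 33 = -405 + 33 = -372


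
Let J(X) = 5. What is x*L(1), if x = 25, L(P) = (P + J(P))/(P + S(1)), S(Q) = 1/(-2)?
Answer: 300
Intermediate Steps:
S(Q) = -1/2
L(P) = (5 + P)/(-1/2 + P) (L(P) = (P + 5)/(P - 1/2) = (5 + P)/(-1/2 + P))
x*L(1) = 25*(2*(5 + 1)/(-1 + 2*1)) = 25*(2*6/(-1 + 2)) = 25*(2*6/1) = 25*(2*1*6) = 25*12 = 300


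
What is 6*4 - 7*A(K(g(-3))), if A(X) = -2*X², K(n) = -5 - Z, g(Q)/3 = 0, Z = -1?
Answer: 248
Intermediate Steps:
g(Q) = 0 (g(Q) = 3*0 = 0)
K(n) = -4 (K(n) = -5 - 1*(-1) = -5 + 1 = -4)
6*4 - 7*A(K(g(-3))) = 6*4 - (-14)*(-4)² = 24 - (-14)*16 = 24 - 7*(-32) = 24 + 224 = 248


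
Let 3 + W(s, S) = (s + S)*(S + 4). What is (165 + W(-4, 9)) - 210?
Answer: 17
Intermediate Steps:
W(s, S) = -3 + (4 + S)*(S + s) (W(s, S) = -3 + (s + S)*(S + 4) = -3 + (S + s)*(4 + S) = -3 + (4 + S)*(S + s))
(165 + W(-4, 9)) - 210 = (165 + (-3 + 9² + 4*9 + 4*(-4) + 9*(-4))) - 210 = (165 + (-3 + 81 + 36 - 16 - 36)) - 210 = (165 + 62) - 210 = 227 - 210 = 17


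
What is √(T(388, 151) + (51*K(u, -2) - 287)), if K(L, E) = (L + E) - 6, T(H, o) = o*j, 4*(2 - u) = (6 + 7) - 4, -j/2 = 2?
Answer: 3*I*√583/2 ≈ 36.218*I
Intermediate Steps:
j = -4 (j = -2*2 = -4)
u = -¼ (u = 2 - ((6 + 7) - 4)/4 = 2 - (13 - 4)/4 = 2 - ¼*9 = 2 - 9/4 = -¼ ≈ -0.25000)
T(H, o) = -4*o (T(H, o) = o*(-4) = -4*o)
K(L, E) = -6 + E + L (K(L, E) = (E + L) - 6 = -6 + E + L)
√(T(388, 151) + (51*K(u, -2) - 287)) = √(-4*151 + (51*(-6 - 2 - ¼) - 287)) = √(-604 + (51*(-33/4) - 287)) = √(-604 + (-1683/4 - 287)) = √(-604 - 2831/4) = √(-5247/4) = 3*I*√583/2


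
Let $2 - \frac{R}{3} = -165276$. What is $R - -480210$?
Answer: $976044$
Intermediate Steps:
$R = 495834$ ($R = 6 - -495828 = 6 + 495828 = 495834$)
$R - -480210 = 495834 - -480210 = 495834 + 480210 = 976044$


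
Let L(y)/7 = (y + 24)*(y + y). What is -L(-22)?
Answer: 616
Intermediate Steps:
L(y) = 14*y*(24 + y) (L(y) = 7*((y + 24)*(y + y)) = 7*((24 + y)*(2*y)) = 7*(2*y*(24 + y)) = 14*y*(24 + y))
-L(-22) = -14*(-22)*(24 - 22) = -14*(-22)*2 = -1*(-616) = 616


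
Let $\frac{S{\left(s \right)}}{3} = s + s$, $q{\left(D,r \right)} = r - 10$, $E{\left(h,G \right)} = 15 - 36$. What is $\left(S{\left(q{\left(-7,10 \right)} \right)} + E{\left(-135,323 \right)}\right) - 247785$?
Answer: $-247806$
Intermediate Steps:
$E{\left(h,G \right)} = -21$ ($E{\left(h,G \right)} = 15 - 36 = -21$)
$q{\left(D,r \right)} = -10 + r$
$S{\left(s \right)} = 6 s$ ($S{\left(s \right)} = 3 \left(s + s\right) = 3 \cdot 2 s = 6 s$)
$\left(S{\left(q{\left(-7,10 \right)} \right)} + E{\left(-135,323 \right)}\right) - 247785 = \left(6 \left(-10 + 10\right) - 21\right) - 247785 = \left(6 \cdot 0 - 21\right) - 247785 = \left(0 - 21\right) - 247785 = -21 - 247785 = -247806$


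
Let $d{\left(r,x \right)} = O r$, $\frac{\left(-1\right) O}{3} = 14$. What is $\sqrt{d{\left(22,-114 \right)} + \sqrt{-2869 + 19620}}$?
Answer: $\sqrt{-924 + \sqrt{16751}} \approx 28.188 i$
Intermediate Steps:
$O = -42$ ($O = \left(-3\right) 14 = -42$)
$d{\left(r,x \right)} = - 42 r$
$\sqrt{d{\left(22,-114 \right)} + \sqrt{-2869 + 19620}} = \sqrt{\left(-42\right) 22 + \sqrt{-2869 + 19620}} = \sqrt{-924 + \sqrt{16751}}$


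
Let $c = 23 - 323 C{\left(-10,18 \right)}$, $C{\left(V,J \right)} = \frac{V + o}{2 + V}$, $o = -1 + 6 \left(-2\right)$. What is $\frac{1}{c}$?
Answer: $- \frac{8}{7245} \approx -0.0011042$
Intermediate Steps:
$o = -13$ ($o = -1 - 12 = -13$)
$C{\left(V,J \right)} = \frac{-13 + V}{2 + V}$ ($C{\left(V,J \right)} = \frac{V - 13}{2 + V} = \frac{-13 + V}{2 + V}$)
$c = - \frac{7245}{8}$ ($c = 23 - 323 \frac{-13 - 10}{2 - 10} = 23 - 323 \frac{1}{-8} \left(-23\right) = 23 - 323 \left(\left(- \frac{1}{8}\right) \left(-23\right)\right) = 23 - \frac{7429}{8} = - \frac{7245}{8} \approx -905.63$)
$\frac{1}{c} = \frac{1}{- \frac{7245}{8}} = - \frac{8}{7245}$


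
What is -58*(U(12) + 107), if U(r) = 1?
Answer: -6264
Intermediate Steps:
-58*(U(12) + 107) = -58*(1 + 107) = -58*108 = -6264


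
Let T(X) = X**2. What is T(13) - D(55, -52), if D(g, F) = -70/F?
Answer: 4359/26 ≈ 167.65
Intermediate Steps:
T(13) - D(55, -52) = 13**2 - (-70)/(-52) = 169 - (-70)*(-1)/52 = 169 - 1*35/26 = 169 - 35/26 = 4359/26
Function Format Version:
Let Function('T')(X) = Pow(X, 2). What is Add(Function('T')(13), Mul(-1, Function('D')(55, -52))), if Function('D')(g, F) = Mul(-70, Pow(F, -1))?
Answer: Rational(4359, 26) ≈ 167.65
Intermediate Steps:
Add(Function('T')(13), Mul(-1, Function('D')(55, -52))) = Add(Pow(13, 2), Mul(-1, Mul(-70, Pow(-52, -1)))) = Add(169, Mul(-1, Mul(-70, Rational(-1, 52)))) = Add(169, Mul(-1, Rational(35, 26))) = Add(169, Rational(-35, 26)) = Rational(4359, 26)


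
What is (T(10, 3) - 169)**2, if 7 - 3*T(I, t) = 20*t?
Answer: 313600/9 ≈ 34844.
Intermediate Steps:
T(I, t) = 7/3 - 20*t/3
(T(10, 3) - 169)**2 = ((7/3 - 20/3*3) - 169)**2 = ((7/3 - 20) - 169)**2 = (-53/3 - 169)**2 = (-560/3)**2 = 313600/9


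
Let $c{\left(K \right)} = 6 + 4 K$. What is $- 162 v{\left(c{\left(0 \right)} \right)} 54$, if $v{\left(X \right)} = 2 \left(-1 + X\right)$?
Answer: $-87480$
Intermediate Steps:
$v{\left(X \right)} = -2 + 2 X$
$- 162 v{\left(c{\left(0 \right)} \right)} 54 = - 162 \left(-2 + 2 \left(6 + 4 \cdot 0\right)\right) 54 = - 162 \left(-2 + 2 \left(6 + 0\right)\right) 54 = - 162 \left(-2 + 2 \cdot 6\right) 54 = - 162 \left(-2 + 12\right) 54 = \left(-162\right) 10 \cdot 54 = \left(-1620\right) 54 = -87480$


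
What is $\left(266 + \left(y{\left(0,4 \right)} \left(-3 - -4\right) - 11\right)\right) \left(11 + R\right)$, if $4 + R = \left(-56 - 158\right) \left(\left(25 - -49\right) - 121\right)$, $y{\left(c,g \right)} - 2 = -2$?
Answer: $2566575$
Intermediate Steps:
$y{\left(c,g \right)} = 0$ ($y{\left(c,g \right)} = 2 - 2 = 0$)
$R = 10054$ ($R = -4 + \left(-56 - 158\right) \left(\left(25 - -49\right) - 121\right) = -4 - 214 \left(\left(25 + 49\right) - 121\right) = -4 - 214 \left(74 - 121\right) = -4 - -10058 = -4 + 10058 = 10054$)
$\left(266 + \left(y{\left(0,4 \right)} \left(-3 - -4\right) - 11\right)\right) \left(11 + R\right) = \left(266 - \left(11 + 0 \left(-3 - -4\right)\right)\right) \left(11 + 10054\right) = \left(266 - \left(11 + 0 \left(-3 + 4\right)\right)\right) 10065 = \left(266 + \left(0 \cdot 1 - 11\right)\right) 10065 = \left(266 + \left(0 - 11\right)\right) 10065 = \left(266 - 11\right) 10065 = 255 \cdot 10065 = 2566575$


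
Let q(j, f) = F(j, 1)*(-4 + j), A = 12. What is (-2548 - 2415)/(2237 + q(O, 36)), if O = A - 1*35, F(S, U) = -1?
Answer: -4963/2264 ≈ -2.1921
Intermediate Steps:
O = -23 (O = 12 - 1*35 = 12 - 35 = -23)
q(j, f) = 4 - j (q(j, f) = -(-4 + j) = 4 - j)
(-2548 - 2415)/(2237 + q(O, 36)) = (-2548 - 2415)/(2237 + (4 - 1*(-23))) = -4963/(2237 + (4 + 23)) = -4963/(2237 + 27) = -4963/2264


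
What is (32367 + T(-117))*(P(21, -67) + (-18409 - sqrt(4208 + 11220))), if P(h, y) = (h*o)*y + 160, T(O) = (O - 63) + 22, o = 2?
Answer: -678418167 - 64418*sqrt(3857) ≈ -6.8242e+8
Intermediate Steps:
T(O) = -41 + O (T(O) = (-63 + O) + 22 = -41 + O)
P(h, y) = 160 + 2*h*y (P(h, y) = (h*2)*y + 160 = (2*h)*y + 160 = 2*h*y + 160 = 160 + 2*h*y)
(32367 + T(-117))*(P(21, -67) + (-18409 - sqrt(4208 + 11220))) = (32367 + (-41 - 117))*((160 + 2*21*(-67)) + (-18409 - sqrt(4208 + 11220))) = (32367 - 158)*((160 - 2814) + (-18409 - sqrt(15428))) = 32209*(-2654 + (-18409 - 2*sqrt(3857))) = 32209*(-21063 - 2*sqrt(3857)) = -678418167 - 64418*sqrt(3857)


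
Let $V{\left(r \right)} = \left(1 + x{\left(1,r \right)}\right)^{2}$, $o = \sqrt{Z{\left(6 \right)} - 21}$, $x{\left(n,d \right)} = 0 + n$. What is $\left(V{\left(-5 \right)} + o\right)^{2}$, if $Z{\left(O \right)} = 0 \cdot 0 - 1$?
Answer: $\left(4 + i \sqrt{22}\right)^{2} \approx -6.0 + 37.523 i$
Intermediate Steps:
$x{\left(n,d \right)} = n$
$Z{\left(O \right)} = -1$ ($Z{\left(O \right)} = 0 - 1 = -1$)
$o = i \sqrt{22}$ ($o = \sqrt{-1 - 21} = \sqrt{-22} = i \sqrt{22} \approx 4.6904 i$)
$V{\left(r \right)} = 4$ ($V{\left(r \right)} = \left(1 + 1\right)^{2} = 2^{2} = 4$)
$\left(V{\left(-5 \right)} + o\right)^{2} = \left(4 + i \sqrt{22}\right)^{2}$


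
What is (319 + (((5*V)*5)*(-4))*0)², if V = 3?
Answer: 101761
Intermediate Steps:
(319 + (((5*V)*5)*(-4))*0)² = (319 + (((5*3)*5)*(-4))*0)² = (319 + ((15*5)*(-4))*0)² = (319 + (75*(-4))*0)² = (319 - 300*0)² = (319 + 0)² = 319² = 101761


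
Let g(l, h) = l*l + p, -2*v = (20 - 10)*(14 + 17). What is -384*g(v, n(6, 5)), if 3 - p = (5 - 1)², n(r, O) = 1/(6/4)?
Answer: -9220608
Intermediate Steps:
n(r, O) = ⅔ (n(r, O) = 1/(6*(¼)) = 1/(3/2) = ⅔)
v = -155 (v = -(20 - 10)*(14 + 17)/2 = -5*31 = -½*310 = -155)
p = -13 (p = 3 - (5 - 1)² = 3 - 1*4² = 3 - 1*16 = 3 - 16 = -13)
g(l, h) = -13 + l² (g(l, h) = l*l - 13 = l² - 13 = -13 + l²)
-384*g(v, n(6, 5)) = -384*(-13 + (-155)²) = -384*(-13 + 24025) = -384*24012 = -9220608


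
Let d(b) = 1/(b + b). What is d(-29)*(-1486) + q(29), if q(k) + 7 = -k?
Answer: -301/29 ≈ -10.379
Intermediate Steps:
q(k) = -7 - k
d(b) = 1/(2*b)
d(-29)*(-1486) + q(29) = ((½)/(-29))*(-1486) + (-7 - 1*29) = ((½)*(-1/29))*(-1486) + (-7 - 29) = -1/58*(-1486) - 36 = 743/29 - 36 = -301/29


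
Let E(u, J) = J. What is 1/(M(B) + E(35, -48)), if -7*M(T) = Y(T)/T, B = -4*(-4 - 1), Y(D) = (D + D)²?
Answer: -7/416 ≈ -0.016827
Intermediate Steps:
Y(D) = 4*D² (Y(D) = (2*D)² = 4*D²)
B = 20 (B = -4*(-5) = 20)
M(T) = -4*T/7 (M(T) = -4*T²/(7*T) = -4*T/7)
1/(M(B) + E(35, -48)) = 1/(-4/7*20 - 48) = 1/(-80/7 - 48) = 1/(-416/7) = -7/416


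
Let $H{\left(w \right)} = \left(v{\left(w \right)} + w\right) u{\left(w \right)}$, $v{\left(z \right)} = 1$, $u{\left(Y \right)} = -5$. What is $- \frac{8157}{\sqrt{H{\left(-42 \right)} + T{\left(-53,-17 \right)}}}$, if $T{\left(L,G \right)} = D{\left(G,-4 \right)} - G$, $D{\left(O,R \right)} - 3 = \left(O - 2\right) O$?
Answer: $- \frac{8157 \sqrt{137}}{274} \approx -348.45$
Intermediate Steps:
$D{\left(O,R \right)} = 3 + O \left(-2 + O\right)$ ($D{\left(O,R \right)} = 3 + \left(O - 2\right) O = 3 + \left(-2 + O\right) O = 3 + O \left(-2 + O\right)$)
$T{\left(L,G \right)} = 3 + G^{2} - 3 G$ ($T{\left(L,G \right)} = \left(3 + G^{2} - 2 G\right) - G = 3 + G^{2} - 3 G$)
$H{\left(w \right)} = -5 - 5 w$ ($H{\left(w \right)} = \left(1 + w\right) \left(-5\right) = -5 - 5 w$)
$- \frac{8157}{\sqrt{H{\left(-42 \right)} + T{\left(-53,-17 \right)}}} = - \frac{8157}{\sqrt{\left(-5 - -210\right) + \left(3 + \left(-17\right)^{2} - -51\right)}} = - \frac{8157}{\sqrt{\left(-5 + 210\right) + \left(3 + 289 + 51\right)}} = - \frac{8157}{\sqrt{205 + 343}} = - \frac{8157}{\sqrt{548}} = - \frac{8157}{2 \sqrt{137}} = - 8157 \frac{\sqrt{137}}{274} = - \frac{8157 \sqrt{137}}{274}$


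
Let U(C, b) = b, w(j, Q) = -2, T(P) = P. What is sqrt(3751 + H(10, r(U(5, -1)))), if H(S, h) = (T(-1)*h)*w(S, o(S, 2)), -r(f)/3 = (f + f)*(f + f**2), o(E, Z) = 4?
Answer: 11*sqrt(31) ≈ 61.245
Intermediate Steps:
r(f) = -6*f*(f + f**2) (r(f) = -3*(f + f)*(f + f**2) = -3*2*f*(f + f**2) = -6*f*(f + f**2))
H(S, h) = 2*h (H(S, h) = -h*(-2) = 2*h)
sqrt(3751 + H(10, r(U(5, -1)))) = sqrt(3751 + 2*(6*(-1)**2*(-1 - 1*(-1)))) = sqrt(3751 + 2*(6*1*(-1 + 1))) = sqrt(3751 + 2*(6*1*0)) = sqrt(3751 + 2*0) = sqrt(3751 + 0) = sqrt(3751) = 11*sqrt(31)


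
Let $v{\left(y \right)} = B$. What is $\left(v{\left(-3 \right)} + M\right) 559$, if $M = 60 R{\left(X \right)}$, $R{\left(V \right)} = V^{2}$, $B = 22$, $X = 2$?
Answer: $146458$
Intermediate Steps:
$v{\left(y \right)} = 22$
$M = 240$ ($M = 60 \cdot 2^{2} = 60 \cdot 4 = 240$)
$\left(v{\left(-3 \right)} + M\right) 559 = \left(22 + 240\right) 559 = 262 \cdot 559 = 146458$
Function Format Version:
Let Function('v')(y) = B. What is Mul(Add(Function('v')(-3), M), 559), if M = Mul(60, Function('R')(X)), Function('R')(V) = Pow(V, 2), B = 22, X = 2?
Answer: 146458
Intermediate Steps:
Function('v')(y) = 22
M = 240 (M = Mul(60, Pow(2, 2)) = Mul(60, 4) = 240)
Mul(Add(Function('v')(-3), M), 559) = Mul(Add(22, 240), 559) = Mul(262, 559) = 146458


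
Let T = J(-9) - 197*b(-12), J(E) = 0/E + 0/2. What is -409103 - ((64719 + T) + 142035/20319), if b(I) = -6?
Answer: -3217249437/6773 ≈ -4.7501e+5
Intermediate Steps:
J(E) = 0 (J(E) = 0 + 0*(1/2) = 0 + 0 = 0)
T = 1182 (T = 0 - 197*(-6) = 0 + 1182 = 1182)
-409103 - ((64719 + T) + 142035/20319) = -409103 - ((64719 + 1182) + 142035/20319) = -409103 - (65901 + 142035*(1/20319)) = -409103 - (65901 + 47345/6773) = -409103 - 1*446394818/6773 = -409103 - 446394818/6773 = -3217249437/6773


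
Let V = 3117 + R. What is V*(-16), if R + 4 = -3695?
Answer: 9312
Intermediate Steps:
R = -3699 (R = -4 - 3695 = -3699)
V = -582 (V = 3117 - 3699 = -582)
V*(-16) = -582*(-16) = 9312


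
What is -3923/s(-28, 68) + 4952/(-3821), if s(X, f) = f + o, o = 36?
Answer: -15504791/397384 ≈ -39.017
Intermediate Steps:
s(X, f) = 36 + f (s(X, f) = f + 36 = 36 + f)
-3923/s(-28, 68) + 4952/(-3821) = -3923/(36 + 68) + 4952/(-3821) = -3923/104 + 4952*(-1/3821) = -3923*1/104 - 4952/3821 = -3923/104 - 4952/3821 = -15504791/397384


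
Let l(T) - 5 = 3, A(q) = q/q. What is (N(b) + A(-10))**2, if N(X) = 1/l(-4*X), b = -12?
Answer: 81/64 ≈ 1.2656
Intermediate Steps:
A(q) = 1
l(T) = 8 (l(T) = 5 + 3 = 8)
N(X) = 1/8
(N(b) + A(-10))**2 = (1/8 + 1)**2 = (9/8)**2 = 81/64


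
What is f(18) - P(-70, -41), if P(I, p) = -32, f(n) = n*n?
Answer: 356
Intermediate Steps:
f(n) = n²
f(18) - P(-70, -41) = 18² - 1*(-32) = 324 + 32 = 356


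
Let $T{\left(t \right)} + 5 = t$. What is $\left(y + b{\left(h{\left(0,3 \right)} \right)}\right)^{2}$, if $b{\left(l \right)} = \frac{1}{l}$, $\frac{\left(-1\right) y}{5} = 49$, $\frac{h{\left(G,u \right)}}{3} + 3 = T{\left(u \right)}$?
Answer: $\frac{13512976}{225} \approx 60058.0$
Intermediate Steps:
$T{\left(t \right)} = -5 + t$
$h{\left(G,u \right)} = -24 + 3 u$ ($h{\left(G,u \right)} = -9 + 3 \left(-5 + u\right) = -9 + \left(-15 + 3 u\right) = -24 + 3 u$)
$y = -245$ ($y = \left(-5\right) 49 = -245$)
$\left(y + b{\left(h{\left(0,3 \right)} \right)}\right)^{2} = \left(-245 + \frac{1}{-24 + 3 \cdot 3}\right)^{2} = \left(-245 + \frac{1}{-24 + 9}\right)^{2} = \left(-245 + \frac{1}{-15}\right)^{2} = \left(-245 - \frac{1}{15}\right)^{2} = \left(- \frac{3676}{15}\right)^{2} = \frac{13512976}{225}$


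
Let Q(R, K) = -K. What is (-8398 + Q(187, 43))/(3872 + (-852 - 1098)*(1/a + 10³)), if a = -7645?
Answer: 12906289/2975629322 ≈ 0.0043373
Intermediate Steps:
(-8398 + Q(187, 43))/(3872 + (-852 - 1098)*(1/a + 10³)) = (-8398 - 1*43)/(3872 + (-852 - 1098)*(1/(-7645) + 10³)) = (-8398 - 43)/(3872 - 1950*(-1/7645 + 1000)) = -8441/(3872 - 1950*7644999/7645) = -8441/(3872 - 2981549610/1529) = -8441/(-2975629322/1529) = -8441*(-1529/2975629322) = 12906289/2975629322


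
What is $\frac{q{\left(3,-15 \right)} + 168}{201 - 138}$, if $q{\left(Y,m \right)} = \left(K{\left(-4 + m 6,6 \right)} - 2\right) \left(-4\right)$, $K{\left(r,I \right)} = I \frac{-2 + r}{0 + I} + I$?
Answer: $\frac{536}{63} \approx 8.5079$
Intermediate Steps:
$K{\left(r,I \right)} = -2 + I + r$ ($K{\left(r,I \right)} = I \frac{-2 + r}{I} + I = \left(-2 + r\right) + I = -2 + I + r$)
$q{\left(Y,m \right)} = 8 - 24 m$ ($q{\left(Y,m \right)} = \left(\left(-2 + 6 + \left(-4 + m 6\right)\right) - 2\right) \left(-4\right) = \left(\left(-2 + 6 + \left(-4 + 6 m\right)\right) - 2\right) \left(-4\right) = \left(6 m - 2\right) \left(-4\right) = \left(-2 + 6 m\right) \left(-4\right) = 8 - 24 m$)
$\frac{q{\left(3,-15 \right)} + 168}{201 - 138} = \frac{\left(8 - -360\right) + 168}{201 - 138} = \frac{\left(8 + 360\right) + 168}{63} = \left(368 + 168\right) \frac{1}{63} = 536 \cdot \frac{1}{63} = \frac{536}{63}$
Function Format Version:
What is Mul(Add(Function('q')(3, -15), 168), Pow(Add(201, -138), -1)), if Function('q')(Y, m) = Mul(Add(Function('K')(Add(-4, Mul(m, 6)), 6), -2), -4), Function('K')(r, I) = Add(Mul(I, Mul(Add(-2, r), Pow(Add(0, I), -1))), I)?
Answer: Rational(536, 63) ≈ 8.5079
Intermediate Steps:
Function('K')(r, I) = Add(-2, I, r) (Function('K')(r, I) = Add(Mul(I, Mul(Add(-2, r), Pow(I, -1))), I) = Add(Mul(I, Mul(Pow(I, -1), Add(-2, r))), I) = Add(Add(-2, r), I) = Add(-2, I, r))
Function('q')(Y, m) = Add(8, Mul(-24, m)) (Function('q')(Y, m) = Mul(Add(Add(-2, 6, Add(-4, Mul(m, 6))), -2), -4) = Mul(Add(Add(-2, 6, Add(-4, Mul(6, m))), -2), -4) = Mul(Add(Mul(6, m), -2), -4) = Mul(Add(-2, Mul(6, m)), -4) = Add(8, Mul(-24, m)))
Mul(Add(Function('q')(3, -15), 168), Pow(Add(201, -138), -1)) = Mul(Add(Add(8, Mul(-24, -15)), 168), Pow(Add(201, -138), -1)) = Mul(Add(Add(8, 360), 168), Pow(63, -1)) = Mul(Add(368, 168), Rational(1, 63)) = Mul(536, Rational(1, 63)) = Rational(536, 63)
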